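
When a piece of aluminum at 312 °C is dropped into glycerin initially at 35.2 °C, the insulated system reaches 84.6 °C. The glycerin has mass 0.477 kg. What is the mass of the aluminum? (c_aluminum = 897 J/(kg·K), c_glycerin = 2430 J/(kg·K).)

Let T be the final temperature. ΣQ_i = 0:
m×897×(84.6 − 312) + 0.477×2430×(84.6 − 35.2) = 0
-203978 m = -57260
m = -57260/-203978 ≈ 0.2807 kg

m ≈ 0.281 kg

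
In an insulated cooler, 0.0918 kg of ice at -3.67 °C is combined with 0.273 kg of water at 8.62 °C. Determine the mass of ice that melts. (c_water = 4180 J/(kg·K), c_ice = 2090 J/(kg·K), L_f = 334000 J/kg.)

m_melted ≈ 0.0273 kg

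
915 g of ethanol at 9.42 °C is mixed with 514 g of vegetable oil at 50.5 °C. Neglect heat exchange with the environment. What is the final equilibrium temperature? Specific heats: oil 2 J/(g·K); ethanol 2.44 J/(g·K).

T_f ≈ 22.4 °C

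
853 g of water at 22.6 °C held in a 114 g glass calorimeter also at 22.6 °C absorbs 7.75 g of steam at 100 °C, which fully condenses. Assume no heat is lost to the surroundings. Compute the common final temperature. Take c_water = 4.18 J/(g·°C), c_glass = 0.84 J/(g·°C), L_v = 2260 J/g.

T_f ≈ 28.0 °C

Taking heat into each body as positive, Σ m c ΔT = 0:
latent heat released on condensation: 7.75×2260 = 17515
  condensate cools 100→T: 7.75×4.18×(T − 100) = 32.39(T − 100)
  original water: 3565.5(T − 22.6)
  glass cup: 114×0.84×(T − 22.6) = 95.76(T − 22.6)
3693.7 T = 17515 + 3239.5 + 82745 = 103500
T ≈ 28.02 °C (< 100 °C, so full condensation is consistent).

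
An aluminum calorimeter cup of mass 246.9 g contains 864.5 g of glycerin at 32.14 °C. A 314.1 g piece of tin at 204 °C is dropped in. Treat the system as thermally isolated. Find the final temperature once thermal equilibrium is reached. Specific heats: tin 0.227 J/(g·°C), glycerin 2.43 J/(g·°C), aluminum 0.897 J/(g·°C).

Conservation of energy gives ΣQ = 0:
314.1*0.227*(T − 204) + 864.5*2.43*(T − 32.14) + 246.9*0.897*(T − 32.14) = 0
71.3(T − 204) + 2100.7(T − 32.14) + 221.47(T − 32.14) = 0
2393.5 T = 89181
T ≈ 37.26 °C

T_f ≈ 37.3 °C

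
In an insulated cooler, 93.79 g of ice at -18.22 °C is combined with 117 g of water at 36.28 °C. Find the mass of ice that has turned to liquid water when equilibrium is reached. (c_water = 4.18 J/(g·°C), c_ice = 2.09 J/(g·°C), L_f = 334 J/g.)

Heat available from the water dropping to 0 °C: 117·4.18·36.28 = 17743 J.
Warming the ice to 0 °C takes 93.79·2.09·18.22 = 3571.5 J, leaving 14172 J for melting.
To melt every bit of ice: 93.79·334 = 31326 J.
14172 J < 31326 J, so only part of the ice melts and the system sits at 0 °C.
m_melted·334 = 14172  ⇒  m_melted ≈ 42.43 g.

m_melted ≈ 42.4 g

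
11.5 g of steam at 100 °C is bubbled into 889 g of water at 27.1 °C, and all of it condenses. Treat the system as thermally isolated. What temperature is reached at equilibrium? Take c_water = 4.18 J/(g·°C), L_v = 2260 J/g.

T_f ≈ 34.9 °C

Let T be the final temperature. ΣQ_i = 0:
latent heat released on condensation: 11.5·2260 = 25990; condensed water 100 °C→T: 48.07(T − 100); water warms: 889·4.18·(T − 27.1) = 3716(T − 27.1)
3764.1 T = 25990 + 4807 + 100704 = 131501
T ≈ 34.94 °C — below 100 °C, confirming all the steam condensed.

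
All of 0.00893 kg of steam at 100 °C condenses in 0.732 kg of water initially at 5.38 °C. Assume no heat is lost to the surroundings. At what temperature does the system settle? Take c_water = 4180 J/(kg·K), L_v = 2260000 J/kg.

Let T be the final temperature. ΣQ_i = 0:
latent heat released on condensation: 0.00893×2260000 = 20182; condensed water 100 °C→T: 37.33(T − 100); water warms: 0.732×4180×(T − 5.38) = 3059.8(T − 5.38)
3097.1 T = 20182 + 3732.7 + 16462 = 40376
T ≈ 13.04 °C, under the boiling point, so the assumption holds.

T_f ≈ 13.0 °C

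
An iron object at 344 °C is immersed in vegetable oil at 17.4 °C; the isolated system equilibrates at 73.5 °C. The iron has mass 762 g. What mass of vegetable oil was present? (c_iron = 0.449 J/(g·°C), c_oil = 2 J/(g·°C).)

Setting the total heat transfer to zero:
762×0.449×(73.5 − 344) + m×2×(73.5 − 17.4) = 0
112.2 m = 92548
m = 92548/112.2 ≈ 824.9 g

m ≈ 825 g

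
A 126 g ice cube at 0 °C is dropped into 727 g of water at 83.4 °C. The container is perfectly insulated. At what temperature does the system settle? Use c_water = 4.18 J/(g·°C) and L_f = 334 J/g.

T_f ≈ 59.3 °C

Conservation of energy gives ΣQ = 0:
latent heat to melt: 126·334 = 42084
  meltwater 0→T: 126·4.18·T = 526.68 T
  water: 3038.9(T − 83.4)
3565.5 T = 253441 − 42084 = 211357
T ≈ 59.28 °C — above 0 °C, consistent with complete melting.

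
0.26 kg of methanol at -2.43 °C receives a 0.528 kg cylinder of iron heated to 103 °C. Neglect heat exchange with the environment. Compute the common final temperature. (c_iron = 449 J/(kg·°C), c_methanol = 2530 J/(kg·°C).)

T_f ≈ 25.5 °C

Energy conservation, ΣQ = 0:
0.528*449*(T − 103) + 0.26*2530*(T − (-2.43)) = 0
(237.07 + 657.8) T = 237.07*103 + 657.8*(-2.43)
T ≈ 25.50 °C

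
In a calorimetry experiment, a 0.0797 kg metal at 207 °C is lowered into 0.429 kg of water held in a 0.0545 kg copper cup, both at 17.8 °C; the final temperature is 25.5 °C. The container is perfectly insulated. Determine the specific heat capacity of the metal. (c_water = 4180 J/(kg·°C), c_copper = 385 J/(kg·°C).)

c ≈ 966 J/(kg·°C)

Let T be the final temperature. ΣQ_i = 0:
0.0797·c·(25.5 − 207) + 0.429·4180·(25.5 − 17.8) + 0.0545·385·(25.5 − 17.8) = 0
-14.47 c = -13969
c = -13969/-14.47 ≈ 965.7 J/(kg·°C)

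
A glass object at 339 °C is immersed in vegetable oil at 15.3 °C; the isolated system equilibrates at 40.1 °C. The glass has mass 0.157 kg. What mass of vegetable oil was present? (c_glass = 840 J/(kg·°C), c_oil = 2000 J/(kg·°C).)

m ≈ 0.795 kg

Heat lost by the glass = heat gained by the oil:
0.157·840·(339 − 40.1) = m·2000·(40.1 − 15.3)
49600 m = 39419  ⇒  m ≈ 0.7947 kg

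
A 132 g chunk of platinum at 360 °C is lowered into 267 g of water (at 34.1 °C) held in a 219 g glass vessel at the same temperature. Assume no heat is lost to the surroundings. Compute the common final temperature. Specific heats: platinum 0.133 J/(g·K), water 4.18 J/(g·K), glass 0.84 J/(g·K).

T_f ≈ 38.4 °C

T_f = Σ m_i c_i T_i / Σ m_i c_i:
T_f = (17.56*360 + 1116.1*34.1 + 183.96*34.1) / (17.56 + 1116.1 + 183.96)
    = 50651 / 1317.6 ≈ 38.44 °C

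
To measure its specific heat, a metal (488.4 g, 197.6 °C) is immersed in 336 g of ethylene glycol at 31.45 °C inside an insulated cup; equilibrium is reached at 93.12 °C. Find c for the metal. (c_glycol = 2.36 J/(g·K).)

c ≈ 0.958 J/(g·K)

Net heat exchanged in the isolated system is zero:
488.4×c×(93.12 − 197.6) + 336×2.36×(93.12 − 31.45) = 0
-51028 c = -48902
c = -48902/-51028 ≈ 0.9583 J/(g·K)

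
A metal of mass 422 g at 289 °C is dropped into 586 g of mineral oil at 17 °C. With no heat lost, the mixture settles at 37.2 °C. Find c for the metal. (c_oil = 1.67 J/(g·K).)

c ≈ 0.186 J/(g·K)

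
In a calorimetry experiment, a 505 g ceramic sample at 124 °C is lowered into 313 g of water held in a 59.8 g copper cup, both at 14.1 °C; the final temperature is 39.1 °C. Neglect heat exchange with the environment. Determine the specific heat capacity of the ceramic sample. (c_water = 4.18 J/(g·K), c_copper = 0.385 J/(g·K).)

Taking heat into each body as positive, Σ m c ΔT = 0:
505×c×(39.1 − 124) + 313×4.18×(39.1 − 14.1) + 59.8×0.385×(39.1 − 14.1) = 0
-42874 c = -33284
c = -33284/-42874 ≈ 0.7763 J/(g·K)

c ≈ 0.776 J/(g·K)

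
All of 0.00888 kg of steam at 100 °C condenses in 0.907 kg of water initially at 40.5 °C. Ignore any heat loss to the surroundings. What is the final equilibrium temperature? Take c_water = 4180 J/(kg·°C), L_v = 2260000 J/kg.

Setting the total heat transfer to zero:
latent heat released on condensation: 0.00888×2260000 = 20069; condensate cools 100→T: 0.00888×4180×(T − 100) = 37.12(T − 100); water warms: 0.907×4180×(T − 40.5) = 3791.3(T − 40.5)
3828.4 T = 20069 + 3711.8 + 153546 = 177327
T ≈ 46.32 °C — below 100 °C, confirming all the steam condensed.

T_f ≈ 46.3 °C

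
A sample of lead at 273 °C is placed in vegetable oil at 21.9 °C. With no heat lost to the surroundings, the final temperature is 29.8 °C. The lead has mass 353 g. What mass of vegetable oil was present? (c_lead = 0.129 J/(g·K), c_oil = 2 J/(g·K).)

m ≈ 701 g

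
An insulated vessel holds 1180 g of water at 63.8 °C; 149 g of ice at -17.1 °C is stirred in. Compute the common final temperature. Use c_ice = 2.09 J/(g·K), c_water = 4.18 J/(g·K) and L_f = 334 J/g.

T_f ≈ 46.7 °C

Energy balance with sensible and latent terms:
ice -17.1→0 °C: 149·2.09·17.1 = 5325.1
  latent heat to melt: 149·334 = 49766
  warm the meltwater: 622.82 T
  water: 4932.4(T − 63.8)
5555.2 T = 314687 − 55091 = 259596
T ≈ 46.73 °C (positive, so assuming full melt was valid).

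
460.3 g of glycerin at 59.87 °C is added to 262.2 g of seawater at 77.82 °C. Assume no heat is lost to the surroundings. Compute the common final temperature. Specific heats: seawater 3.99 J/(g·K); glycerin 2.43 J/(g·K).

T_f ≈ 68.5 °C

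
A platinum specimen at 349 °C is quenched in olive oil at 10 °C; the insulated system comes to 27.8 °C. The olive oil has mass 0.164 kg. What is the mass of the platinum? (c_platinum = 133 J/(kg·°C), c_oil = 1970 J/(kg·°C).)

Heat lost by the platinum = heat gained by the oil:
m·133·(349 − 27.8) = 0.164·1970·(27.8 − 10)
42720 m = 5750.8  ⇒  m ≈ 0.1346 kg

m ≈ 0.135 kg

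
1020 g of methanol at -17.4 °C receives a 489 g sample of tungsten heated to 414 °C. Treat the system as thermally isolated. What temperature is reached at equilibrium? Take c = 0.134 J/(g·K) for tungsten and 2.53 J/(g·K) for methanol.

T_f ≈ -6.7 °C

Set heat shed by the hot body equal to heat absorbed by the cold body:
489*0.134*(414 − T) = 1020*2.53*(T − (-17.4))
65.53(414 − T) = 2580.6(T − (-17.4))
2646.1 T = -17775  ⇒  T ≈ -6.72 °C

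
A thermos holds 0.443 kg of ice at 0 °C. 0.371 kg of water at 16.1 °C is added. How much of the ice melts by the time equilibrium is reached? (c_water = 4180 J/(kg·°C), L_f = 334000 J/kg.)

m_melted ≈ 0.0748 kg

Water can give up m c ΔT = 0.371×4180×16.1 = 24968 J before reaching 0 °C.
To melt every bit of ice: 0.443×334000 = 147962 J.
24968 J < 147962 J, so only part of the ice melts and the system sits at 0 °C.
m_melt = 24968 / L_f = 0.07475 kg.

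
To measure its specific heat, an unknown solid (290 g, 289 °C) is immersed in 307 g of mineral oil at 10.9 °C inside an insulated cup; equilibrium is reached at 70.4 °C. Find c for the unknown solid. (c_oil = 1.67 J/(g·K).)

Let T be the final temperature. ΣQ_i = 0:
290·c·(70.4 − 289) + 307·1.67·(70.4 − 10.9) = 0
-63394 c = -30505
c = -30505/-63394 ≈ 0.4812 J/(g·K)

c ≈ 0.481 J/(g·K)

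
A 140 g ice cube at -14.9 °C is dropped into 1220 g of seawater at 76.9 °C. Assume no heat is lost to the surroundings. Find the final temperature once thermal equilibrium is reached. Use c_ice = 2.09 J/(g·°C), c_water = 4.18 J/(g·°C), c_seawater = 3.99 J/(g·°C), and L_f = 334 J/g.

T_f ≈ 59.3 °C

Sum of m c ΔT and latent-heat terms is zero:
warm ice to 0 °C: 140×2.09×(0 − (-14.9)) = 4359.7; melt ice: 140×334 = 46760; meltwater 0→T: 140×4.18×T = 585.2 T; seawater: 4867.8(T − 76.9)
5453 T = 374334 − 51120 = 323214
T ≈ 59.27 °C — above 0 °C, consistent with complete melting.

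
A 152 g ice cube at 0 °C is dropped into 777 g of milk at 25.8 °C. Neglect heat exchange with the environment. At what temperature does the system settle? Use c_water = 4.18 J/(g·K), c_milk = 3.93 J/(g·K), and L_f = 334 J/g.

Heat gained plus heat lost sum to zero:
fusion: m_ice L_f = 152×334 = 50768
  warm the meltwater: 635.36 T
  milk cools: 777×3.93×(T − 25.8) = 3053.6(T − 25.8)
3689 T = 78783 − 50768 = 28015
T ≈ 7.59 °C (positive, so assuming full melt was valid).

T_f ≈ 7.6 °C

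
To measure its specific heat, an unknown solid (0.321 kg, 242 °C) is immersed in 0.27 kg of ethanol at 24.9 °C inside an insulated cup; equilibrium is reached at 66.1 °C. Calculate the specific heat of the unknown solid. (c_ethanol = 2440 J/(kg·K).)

m_s c (T_s − T_f) = m_ethanol c_ethanol (T_f − T_0):
0.321·c·(242 − 66.1) = 0.27·2440·(66.1 − 24.9)
56.46 c = 27143  ⇒  c ≈ 480.7 J/(kg·K)

c ≈ 481 J/(kg·K)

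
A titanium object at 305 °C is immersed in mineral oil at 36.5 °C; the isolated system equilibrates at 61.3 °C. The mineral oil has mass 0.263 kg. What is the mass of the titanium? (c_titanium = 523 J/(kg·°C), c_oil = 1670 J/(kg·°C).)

m ≈ 0.0855 kg

Heat lost by the titanium = heat gained by the oil:
m×523×(305 − 61.3) = 0.263×1670×(61.3 − 36.5)
127455 m = 10892  ⇒  m ≈ 0.08546 kg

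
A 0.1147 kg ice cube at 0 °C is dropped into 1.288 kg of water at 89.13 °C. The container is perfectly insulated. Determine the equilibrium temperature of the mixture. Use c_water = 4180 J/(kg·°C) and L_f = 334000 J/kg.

T_f ≈ 75.3 °C

Net heat exchanged in the isolated system is zero:
fusion: m_ice L_f = 0.1147×334000 = 38310; warm the meltwater: 479.45 T; water: 5383.8(T − 89.13)
5863.3 T = 479862 − 38310 = 441552
T ≈ 75.31 °C — above 0 °C, consistent with complete melting.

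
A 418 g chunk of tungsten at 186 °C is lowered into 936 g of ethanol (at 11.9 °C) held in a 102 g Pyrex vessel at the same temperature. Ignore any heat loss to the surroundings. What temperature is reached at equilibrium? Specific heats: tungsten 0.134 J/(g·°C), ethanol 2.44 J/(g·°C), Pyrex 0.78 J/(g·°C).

T_f ≈ 15.9 °C

Taking heat into each body as positive, Σ m c ΔT = 0:
418·0.134·(T − 186) + 936·2.44·(T − 11.9) + 102·0.78·(T − 11.9) = 0
(56.01 + 2283.8 + 79.56) T = 56.01·186 + 2283.8·11.9 + 79.56·11.9
T = 38543/2419.4 ≈ 15.93 °C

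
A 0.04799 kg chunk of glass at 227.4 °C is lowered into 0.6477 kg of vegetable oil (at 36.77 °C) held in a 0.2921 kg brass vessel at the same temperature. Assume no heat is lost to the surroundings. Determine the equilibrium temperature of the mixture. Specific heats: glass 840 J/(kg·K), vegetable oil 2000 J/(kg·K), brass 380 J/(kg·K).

T_f ≈ 42.1 °C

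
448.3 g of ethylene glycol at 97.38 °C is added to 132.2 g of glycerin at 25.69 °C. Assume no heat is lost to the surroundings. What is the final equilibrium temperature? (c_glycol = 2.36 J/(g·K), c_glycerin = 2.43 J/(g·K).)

Heat lost by the glycol equals heat gained by the glycerin:
448.3×2.36×(97.38 − T) = 132.2×2.43×(T − 25.69)
1058(97.38 − T) = 321.25(T − 25.69)
1379.2 T = 111280  ⇒  T ≈ 80.68 °C

T_f ≈ 80.7 °C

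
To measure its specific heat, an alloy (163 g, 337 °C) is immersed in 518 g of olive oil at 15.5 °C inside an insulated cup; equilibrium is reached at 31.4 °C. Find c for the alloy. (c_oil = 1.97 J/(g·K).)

Net heat exchanged in the isolated system is zero:
163×c×(31.4 − 337) + 518×1.97×(31.4 − 15.5) = 0
-49813 c = -16225
c = -16225/-49813 ≈ 0.3257 J/(g·K)

c ≈ 0.326 J/(g·K)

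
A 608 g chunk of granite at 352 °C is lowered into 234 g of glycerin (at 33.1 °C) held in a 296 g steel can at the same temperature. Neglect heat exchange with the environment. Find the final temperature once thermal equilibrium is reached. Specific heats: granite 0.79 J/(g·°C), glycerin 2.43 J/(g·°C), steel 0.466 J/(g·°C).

T_f ≈ 162.2 °C

Heat gained plus heat lost sum to zero:
608×0.79×(T − 352) + 234×2.43×(T − 33.1) + 296×0.466×(T − 33.1) = 0
1186.9 T = 192460
T = 192460 / 1186.9 = 162 °C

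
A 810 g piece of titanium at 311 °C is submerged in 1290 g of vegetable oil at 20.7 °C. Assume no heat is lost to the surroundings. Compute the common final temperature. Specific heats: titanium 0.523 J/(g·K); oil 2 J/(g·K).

Set heat shed by the hot body equal to heat absorbed by the cold body:
810×0.523×(311 − T) = 1290×2×(T − 20.7)
423.63(311 − T) = 2580(T − 20.7)
3003.6 T = 185155  ⇒  T ≈ 61.64 °C

T_f ≈ 61.6 °C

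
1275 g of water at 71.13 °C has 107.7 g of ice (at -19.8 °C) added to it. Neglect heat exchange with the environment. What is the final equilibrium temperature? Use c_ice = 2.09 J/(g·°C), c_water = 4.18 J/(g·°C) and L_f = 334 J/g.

Sum of m c ΔT and latent-heat terms is zero:
warm ice to 0 °C: 107.7·2.09·(0 − (-19.8)) = 4456.8; fusion: m_ice L_f = 107.7·334 = 35972; warm the meltwater: 450.19 T; water cools: 1275·4.18·(T − 71.13) = 5329.5(T − 71.13)
5779.7 T = 379087 − 40429 = 338659
T ≈ 58.59 °C (positive, so assuming full melt was valid).

T_f ≈ 58.6 °C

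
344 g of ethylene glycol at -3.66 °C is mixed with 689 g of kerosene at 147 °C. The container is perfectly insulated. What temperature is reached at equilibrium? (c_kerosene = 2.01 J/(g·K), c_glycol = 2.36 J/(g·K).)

Setting the total heat transfer to zero:
689·2.01·(T − 147) + 344·2.36·(T − (-3.66)) = 0
1384.9(T − 147) + 811.84(T − (-3.66)) = 0
(1384.9 + 811.84) T = 1384.9·147 + 811.84·(-3.66)
T = 200607/2196.7 ≈ 91.32 °C

T_f ≈ 91.3 °C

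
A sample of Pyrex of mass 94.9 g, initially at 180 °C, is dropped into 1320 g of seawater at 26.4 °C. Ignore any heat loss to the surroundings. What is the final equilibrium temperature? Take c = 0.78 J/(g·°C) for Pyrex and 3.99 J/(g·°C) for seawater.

|Q_Pyrex| = |Q_seawater|:
94.9·0.78·(180 − T) = 1320·3.99·(T − 26.4)
74.02(180 − T) = 5266.8(T − 26.4)
5340.8 T = 152367  ⇒  T ≈ 28.53 °C

T_f ≈ 28.5 °C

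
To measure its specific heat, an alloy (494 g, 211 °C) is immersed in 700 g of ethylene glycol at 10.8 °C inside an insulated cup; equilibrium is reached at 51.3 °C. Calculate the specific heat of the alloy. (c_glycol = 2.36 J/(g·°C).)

c ≈ 0.848 J/(g·°C)

Setting the total heat transfer to zero:
494·c·(51.3 − 211) + 700·2.36·(51.3 − 10.8) = 0
-78892 c = -66906
c = -66906/-78892 ≈ 0.8481 J/(g·°C)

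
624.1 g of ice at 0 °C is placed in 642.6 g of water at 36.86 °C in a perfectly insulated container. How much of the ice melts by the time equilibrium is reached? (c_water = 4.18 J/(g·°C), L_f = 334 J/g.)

Heat available from the water dropping to 0 °C: 642.6×4.18×36.86 = 99008 J.
To melt every bit of ice: 624.1×334 = 208449 J.
That's not enough to melt it all — equilibrium is at 0 °C with ice remaining.
m_melted×334 = 99008  ⇒  m_melted ≈ 296.4 g.

m_melted ≈ 296 g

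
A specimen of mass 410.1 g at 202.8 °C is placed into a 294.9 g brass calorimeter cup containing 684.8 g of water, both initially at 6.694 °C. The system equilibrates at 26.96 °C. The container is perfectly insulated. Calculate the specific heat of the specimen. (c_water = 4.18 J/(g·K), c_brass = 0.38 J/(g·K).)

Heat gained plus heat lost sum to zero:
410.1×c×(26.96 − 202.8) + 684.8×4.18×(26.96 − 6.694) + 294.9×0.38×(26.96 − 6.694) = 0
-72112 c = -60282
c = -60282/-72112 ≈ 0.8359 J/(g·K)

c ≈ 0.836 J/(g·K)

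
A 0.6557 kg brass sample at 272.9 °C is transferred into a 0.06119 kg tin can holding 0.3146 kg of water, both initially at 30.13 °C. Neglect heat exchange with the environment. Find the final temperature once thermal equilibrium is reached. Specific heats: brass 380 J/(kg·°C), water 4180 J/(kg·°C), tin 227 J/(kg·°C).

T_f ≈ 68.5 °C

Conservation of energy gives ΣQ = 0:
0.6557×380×(T − 272.9) + 0.3146×4180×(T − 30.13) + 0.06119×227×(T − 30.13) = 0
249.17(T − 272.9) + 1315(T − 30.13) + 13.89(T − 30.13) = 0
1578.1 T = 108038
T ≈ 68.46 °C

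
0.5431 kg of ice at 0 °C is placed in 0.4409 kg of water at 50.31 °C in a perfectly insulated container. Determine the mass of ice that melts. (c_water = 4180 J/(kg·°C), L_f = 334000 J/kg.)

m_melted ≈ 0.278 kg

Cooling the water to 0 °C releases 0.4409×4180×50.31 = 92719 J.
Fully melting the ice requires m_ice L_f = 0.5431×334000 = 181395 J.
Since 92719 < 181395 J, not all the ice melts; equilibrium is at 0 °C.
Mass melted = 92719/334000 ≈ 0.2776 kg.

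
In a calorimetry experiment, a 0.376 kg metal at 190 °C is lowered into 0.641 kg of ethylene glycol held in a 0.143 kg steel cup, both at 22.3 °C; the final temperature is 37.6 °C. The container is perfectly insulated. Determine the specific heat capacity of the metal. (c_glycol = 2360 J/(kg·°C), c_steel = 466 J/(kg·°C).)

Net heat exchanged in the isolated system is zero:
0.376×c×(37.6 − 190) + 0.641×2360×(37.6 − 22.3) + 0.143×466×(37.6 − 22.3) = 0
-57.3 c = -24165
c = -24165/-57.3 ≈ 421.7 J/(kg·°C)

c ≈ 422 J/(kg·°C)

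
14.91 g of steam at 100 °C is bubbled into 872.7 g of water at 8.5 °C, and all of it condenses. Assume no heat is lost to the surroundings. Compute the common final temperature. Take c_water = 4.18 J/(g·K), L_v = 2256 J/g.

T_f ≈ 19.1 °C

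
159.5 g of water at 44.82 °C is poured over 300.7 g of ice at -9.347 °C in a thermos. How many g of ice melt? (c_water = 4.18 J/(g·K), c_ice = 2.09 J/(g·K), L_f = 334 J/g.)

m_melted ≈ 71.9 g

Heat available from the water dropping to 0 °C: 159.5·4.18·44.82 = 29882 J.
Warming the ice to 0 °C takes 300.7·2.09·9.347 = 5874.2 J, leaving 24008 J for melting.
Melting all 300.7 g of ice would need 300.7·334 = 100434 J.
24008 J < 100434 J, so only part of the ice melts and the system sits at 0 °C.
Mass melted = 24008/334 ≈ 71.88 g.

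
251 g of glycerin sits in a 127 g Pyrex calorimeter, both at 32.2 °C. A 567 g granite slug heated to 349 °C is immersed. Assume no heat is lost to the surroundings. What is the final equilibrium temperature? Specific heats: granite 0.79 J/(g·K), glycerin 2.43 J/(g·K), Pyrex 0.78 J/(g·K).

Energy conservation, ΣQ = 0:
567·0.79·(T − 349) + 251·2.43·(T − 32.2) + 127·0.78·(T − 32.2) = 0
447.93(T − 349) + 609.93(T − 32.2) + 99.06(T − 32.2) = 0
1156.9 T = 179157
T = 179157 / 1156.9 = 155 °C

T_f ≈ 154.9 °C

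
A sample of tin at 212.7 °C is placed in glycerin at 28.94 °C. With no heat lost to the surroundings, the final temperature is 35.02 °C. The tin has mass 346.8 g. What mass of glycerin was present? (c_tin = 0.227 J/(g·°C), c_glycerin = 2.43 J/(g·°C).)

|Q_tin| = |Q_glycerin|:
346.8·0.227·(212.7 − 35.02) = m·2.43·(35.02 − 28.94)
14.77 m = 13988  ⇒  m ≈ 946.7 g

m ≈ 947 g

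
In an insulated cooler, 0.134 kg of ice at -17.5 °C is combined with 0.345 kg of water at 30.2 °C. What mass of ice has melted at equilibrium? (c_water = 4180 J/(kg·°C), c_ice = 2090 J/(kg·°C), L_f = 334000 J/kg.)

Water can give up m c ΔT = 0.345×4180×30.2 = 43551 J before reaching 0 °C.
Warming the ice to 0 °C takes 0.134×2090×17.5 = 4901.1 J, leaving 38650 J for melting.
To melt every bit of ice: 0.134×334000 = 44756 J.
That's not enough to melt it all — equilibrium is at 0 °C with ice remaining.
Mass melted = 38650/334000 ≈ 0.1157 kg.

m_melted ≈ 0.116 kg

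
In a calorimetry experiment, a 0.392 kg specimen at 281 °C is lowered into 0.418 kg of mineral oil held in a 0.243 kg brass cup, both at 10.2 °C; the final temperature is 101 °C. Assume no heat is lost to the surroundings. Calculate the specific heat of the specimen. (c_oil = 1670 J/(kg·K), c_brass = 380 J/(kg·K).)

c ≈ 1020 J/(kg·K)

Let T be the final temperature. ΣQ_i = 0:
0.392·c·(101 − 281) + 0.418·1670·(101 − 10.2) + 0.243·380·(101 − 10.2) = 0
-70.56 c = -71768
c = -71768/-70.56 ≈ 1017 J/(kg·K)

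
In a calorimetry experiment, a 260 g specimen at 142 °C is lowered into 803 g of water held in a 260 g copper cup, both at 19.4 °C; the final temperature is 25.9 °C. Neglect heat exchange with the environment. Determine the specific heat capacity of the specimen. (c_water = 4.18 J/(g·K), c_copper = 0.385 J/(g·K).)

c ≈ 0.744 J/(g·K)

Let T be the final temperature. ΣQ_i = 0:
260×c×(25.9 − 142) + 803×4.18×(25.9 − 19.4) + 260×0.385×(25.9 − 19.4) = 0
-30186 c = -22468
c = -22468/-30186 ≈ 0.7443 J/(g·K)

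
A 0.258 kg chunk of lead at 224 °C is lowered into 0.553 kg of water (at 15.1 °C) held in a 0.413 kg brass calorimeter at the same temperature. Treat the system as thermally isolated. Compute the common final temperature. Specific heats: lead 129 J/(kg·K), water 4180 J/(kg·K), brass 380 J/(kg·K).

T_f ≈ 17.9 °C

Energy conservation, ΣQ = 0:
0.258×129×(T − 224) + 0.553×4180×(T − 15.1) + 0.413×380×(T − 15.1) = 0
(33.28 + 2311.5 + 156.94) T = 33.28×224 + 2311.5×15.1 + 156.94×15.1
T = 44729/2501.8 ≈ 17.88 °C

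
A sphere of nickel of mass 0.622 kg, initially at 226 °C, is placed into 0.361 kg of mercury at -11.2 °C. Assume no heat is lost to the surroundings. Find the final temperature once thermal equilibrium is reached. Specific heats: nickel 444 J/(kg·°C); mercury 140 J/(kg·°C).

T_f ≈ 189.3 °C

Energy conservation, ΣQ = 0:
0.622×444×(T − 226) + 0.361×140×(T − (-11.2)) = 0
326.71 T = 61848
T = 61848 / 326.71 = 189 °C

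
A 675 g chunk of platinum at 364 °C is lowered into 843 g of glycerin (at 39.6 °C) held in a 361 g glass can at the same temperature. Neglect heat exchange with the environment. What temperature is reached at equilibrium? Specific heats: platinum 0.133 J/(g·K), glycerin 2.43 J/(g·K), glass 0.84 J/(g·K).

T_f is the heat-capacity-weighted average of the initial temperatures:
T_f = (89.78*364 + 2048.5*39.6 + 303.24*39.6) / (89.78 + 2048.5 + 303.24)
    = 125807 / 2441.5 ≈ 51.53 °C

T_f ≈ 51.5 °C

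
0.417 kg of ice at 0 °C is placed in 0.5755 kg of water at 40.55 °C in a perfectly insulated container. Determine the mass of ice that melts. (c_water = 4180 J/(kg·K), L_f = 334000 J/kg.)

Water can give up m c ΔT = 0.5755·4180·40.55 = 97547 J before reaching 0 °C.
Melting all 0.417 kg of ice would need 0.417·334000 = 139278 J.
97547 J < 139278 J, so only part of the ice melts and the system sits at 0 °C.
m_melted·334000 = 97547  ⇒  m_melted ≈ 0.2921 kg.

m_melted ≈ 0.292 kg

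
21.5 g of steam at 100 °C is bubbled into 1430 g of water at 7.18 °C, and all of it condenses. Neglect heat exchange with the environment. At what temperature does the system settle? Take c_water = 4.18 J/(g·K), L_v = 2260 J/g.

T_f ≈ 16.6 °C

Sum of m c ΔT and latent-heat terms is zero:
latent heat released on condensation: 21.5×2260 = 48590; condensate cools 100→T: 21.5×4.18×(T − 100) = 89.87(T − 100); water warms: 1430×4.18×(T − 7.18) = 5977.4(T − 7.18)
6067.3 T = 48590 + 8987 + 42918 = 100495
T ≈ 16.56 °C, under the boiling point, so the assumption holds.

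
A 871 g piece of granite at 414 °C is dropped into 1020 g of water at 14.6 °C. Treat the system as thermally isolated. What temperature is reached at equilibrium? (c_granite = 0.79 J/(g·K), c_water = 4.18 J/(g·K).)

T_f ≈ 70.1 °C

Energy conservation, ΣQ = 0:
871×0.79×(T − 414) + 1020×4.18×(T − 14.6) = 0
688.09(T − 414) + 4263.6(T − 14.6) = 0
(688.09 + 4263.6) T = 688.09×414 + 4263.6×14.6
T = 347118/4951.7 ≈ 70.10 °C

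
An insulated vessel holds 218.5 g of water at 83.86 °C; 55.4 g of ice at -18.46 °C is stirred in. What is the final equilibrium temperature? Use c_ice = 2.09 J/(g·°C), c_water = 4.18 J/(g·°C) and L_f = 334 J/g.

Taking heat into each body as positive, Σ m c ΔT = 0:
ice -18.46→0 °C: 55.4·2.09·18.46 = 2137.4; melt ice: 55.4·334 = 18504; warm the meltwater: 231.57 T; water: 913.33(T − 83.86)
1144.9 T = 76592 − 20641 = 55951
T ≈ 48.87 °C. Since T > 0 °C, the all-ice-melts assumption holds.

T_f ≈ 48.9 °C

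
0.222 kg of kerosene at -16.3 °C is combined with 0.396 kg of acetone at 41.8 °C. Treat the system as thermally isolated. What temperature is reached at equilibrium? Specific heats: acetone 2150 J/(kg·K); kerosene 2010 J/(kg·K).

T_f ≈ 21.8 °C

T_f is the heat-capacity-weighted average of the initial temperatures:
T_f = (851.4·41.8 + 446.22·(-16.3)) / (851.4 + 446.22)
    = 28315 / 1297.6 ≈ 21.82 °C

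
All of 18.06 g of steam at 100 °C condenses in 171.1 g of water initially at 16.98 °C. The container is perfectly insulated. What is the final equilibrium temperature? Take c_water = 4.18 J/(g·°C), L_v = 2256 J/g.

T_f ≈ 76.4 °C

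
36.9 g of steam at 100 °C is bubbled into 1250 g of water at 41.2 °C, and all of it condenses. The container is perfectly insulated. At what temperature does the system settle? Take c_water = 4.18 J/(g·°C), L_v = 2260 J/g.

Heat gained plus heat lost sum to zero:
condense steam: −36.9×2260 = −83394
  condensed water 100 °C→T: 154.24(T − 100)
  water warms: 1250×4.18×(T − 41.2) = 5225(T − 41.2)
5379.2 T = 83394 + 15424 + 215270 = 314088
T ≈ 58.39 °C, under the boiling point, so the assumption holds.

T_f ≈ 58.4 °C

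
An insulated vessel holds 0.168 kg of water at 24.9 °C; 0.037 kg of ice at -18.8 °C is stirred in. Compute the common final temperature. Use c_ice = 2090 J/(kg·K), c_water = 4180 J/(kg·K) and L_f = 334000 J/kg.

T_f ≈ 4.3 °C

Energy conservation, ΣQ = 0:
ice -18.8→0 °C: 0.037×2090×18.8 = 1453.8
  melt ice: 0.037×334000 = 12358
  warm the meltwater: 154.66 T
  water cools: 0.168×4180×(T − 24.9) = 702.24(T − 24.9)
856.9 T = 17486 − 13812 = 3674
T ≈ 4.29 °C (positive, so assuming full melt was valid).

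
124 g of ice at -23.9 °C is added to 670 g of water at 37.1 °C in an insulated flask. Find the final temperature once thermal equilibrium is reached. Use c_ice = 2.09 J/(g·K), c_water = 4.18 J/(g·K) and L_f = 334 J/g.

Taking heat into each body as positive, Σ m c ΔT = 0:
ice -23.9→0 °C: 124×2.09×23.9 = 6193.9
  melt ice: 124×334 = 41416
  meltwater 0→T: 124×4.18×T = 518.32 T
  water cools: 670×4.18×(T − 37.1) = 2800.6(T − 37.1)
3318.9 T = 103902 − 47610 = 56292
T ≈ 16.96 °C — above 0 °C, consistent with complete melting.

T_f ≈ 17.0 °C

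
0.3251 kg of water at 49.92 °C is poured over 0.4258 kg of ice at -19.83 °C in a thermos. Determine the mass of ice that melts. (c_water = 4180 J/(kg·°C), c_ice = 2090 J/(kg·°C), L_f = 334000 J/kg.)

m_melted ≈ 0.15 kg

Water can give up m c ΔT = 0.3251·4180·49.92 = 67837 J before reaching 0 °C.
Warming the ice to 0 °C takes 0.4258·2090·19.83 = 17647 J, leaving 50190 J for melting.
Fully melting the ice requires m_ice L_f = 0.4258·334000 = 142217 J.
Since 50190 < 142217 J, not all the ice melts; equilibrium is at 0 °C.
m_melt = 50190 / L_f = 0.1503 kg.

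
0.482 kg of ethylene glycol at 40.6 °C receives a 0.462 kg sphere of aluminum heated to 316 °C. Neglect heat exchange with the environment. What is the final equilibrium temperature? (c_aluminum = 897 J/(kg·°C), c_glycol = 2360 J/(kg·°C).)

Heat gained plus heat lost sum to zero:
0.462×897×(T − 316) + 0.482×2360×(T − 40.6) = 0
1551.9 T = 177138
T = 177138/1551.9 ≈ 114.14 °C

T_f ≈ 114.1 °C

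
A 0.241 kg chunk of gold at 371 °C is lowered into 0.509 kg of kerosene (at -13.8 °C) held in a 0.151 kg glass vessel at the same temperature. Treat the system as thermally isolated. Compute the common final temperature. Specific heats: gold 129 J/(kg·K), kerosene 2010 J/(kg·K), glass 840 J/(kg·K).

T_f ≈ -3.7 °C

Net heat exchanged in the isolated system is zero:
0.241·129·(T − 371) + 0.509·2010·(T − (-13.8)) + 0.151·840·(T − (-13.8)) = 0
31.09(T − 371) + 1023.1(T − (-13.8)) + 126.84(T − (-13.8)) = 0
1181 T = -4335
T = -4335/1181 ≈ -3.67 °C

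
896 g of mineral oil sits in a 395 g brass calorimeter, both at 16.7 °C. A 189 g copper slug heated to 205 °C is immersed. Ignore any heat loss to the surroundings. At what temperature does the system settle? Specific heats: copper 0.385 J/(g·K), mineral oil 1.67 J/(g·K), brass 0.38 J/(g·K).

Net heat exchanged in the isolated system is zero:
189·0.385·(T − 205) + 896·1.67·(T − 16.7) + 395·0.38·(T − 16.7) = 0
1719.2 T = 42412
T = 42412/1719.2 ≈ 24.67 °C

T_f ≈ 24.7 °C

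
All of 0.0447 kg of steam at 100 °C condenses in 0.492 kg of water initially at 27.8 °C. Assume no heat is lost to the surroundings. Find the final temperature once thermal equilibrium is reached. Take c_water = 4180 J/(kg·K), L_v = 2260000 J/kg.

T_f ≈ 78.8 °C

Taking heat into each body as positive, Σ m c ΔT = 0:
steam→water at 100 °C releases m L_v = 0.0447·2260000 = 101022; condensed water 100 °C→T: 186.85(T − 100); original water: 2056.6(T − 27.8)
2243.4 T = 101022 + 18685 + 57172 = 176879
T ≈ 78.84 °C — below 100 °C, confirming all the steam condensed.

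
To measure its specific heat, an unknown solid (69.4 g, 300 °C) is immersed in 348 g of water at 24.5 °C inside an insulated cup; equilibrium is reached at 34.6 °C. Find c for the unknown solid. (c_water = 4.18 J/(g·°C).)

c ≈ 0.798 J/(g·°C)

Taking heat into each body as positive, Σ m c ΔT = 0:
69.4×c×(34.6 − 300) + 348×4.18×(34.6 − 24.5) = 0
-18419 c = -14692
c = -14692/-18419 ≈ 0.7977 J/(g·°C)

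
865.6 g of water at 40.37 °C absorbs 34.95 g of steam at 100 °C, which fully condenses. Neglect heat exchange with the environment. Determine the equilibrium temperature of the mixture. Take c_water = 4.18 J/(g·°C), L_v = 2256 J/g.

T_f ≈ 63.6 °C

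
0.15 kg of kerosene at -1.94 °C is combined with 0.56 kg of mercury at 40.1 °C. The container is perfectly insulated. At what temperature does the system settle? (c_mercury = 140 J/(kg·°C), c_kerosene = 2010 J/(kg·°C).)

Heat lost by the mercury equals heat gained by the kerosene:
0.56*140*(40.1 − T) = 0.15*2010*(T − (-1.94))
78.4(40.1 − T) = 301.5(T − (-1.94))
379.9 T = 2558.9  ⇒  T ≈ 6.74 °C

T_f ≈ 6.7 °C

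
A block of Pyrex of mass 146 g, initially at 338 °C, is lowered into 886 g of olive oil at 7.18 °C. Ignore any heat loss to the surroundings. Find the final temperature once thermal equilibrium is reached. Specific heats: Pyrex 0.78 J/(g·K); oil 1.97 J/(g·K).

T_f ≈ 27.4 °C

Heat gained plus heat lost sum to zero:
146×0.78×(T − 338) + 886×1.97×(T − 7.18) = 0
113.88(T − 338) + 1745.4(T − 7.18) = 0
1859.3 T = 51024
T = 51024 / 1859.3 = 27.4 °C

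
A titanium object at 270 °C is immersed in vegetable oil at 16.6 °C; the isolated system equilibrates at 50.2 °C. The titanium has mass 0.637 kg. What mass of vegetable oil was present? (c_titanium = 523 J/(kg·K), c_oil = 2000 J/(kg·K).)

m ≈ 1.09 kg

Heat gained plus heat lost sum to zero:
0.637·523·(50.2 − 270) + m·2000·(50.2 − 16.6) = 0
67200 m = 73227
m = 73227/67200 ≈ 1.09 kg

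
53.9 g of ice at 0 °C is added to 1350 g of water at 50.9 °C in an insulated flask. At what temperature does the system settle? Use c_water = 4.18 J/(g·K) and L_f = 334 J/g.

T_f ≈ 45.9 °C

Energy balance with sensible and latent terms:
melt ice: 53.9×334 = 18003; meltwater 0→T: 53.9×4.18×T = 225.3 T; water cools: 1350×4.18×(T − 50.9) = 5643(T − 50.9)
5868.3 T = 287229 − 18003 = 269226
T ≈ 45.88 °C. Since T > 0 °C, the all-ice-melts assumption holds.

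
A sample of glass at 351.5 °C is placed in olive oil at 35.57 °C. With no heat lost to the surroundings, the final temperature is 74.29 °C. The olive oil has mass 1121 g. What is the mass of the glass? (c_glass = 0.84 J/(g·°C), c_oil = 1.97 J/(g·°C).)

m ≈ 367 g

Heat lost by the glass = heat gained by the oil:
m·0.84·(351.5 − 74.29) = 1121·1.97·(74.29 − 35.57)
232.86 m = 85508  ⇒  m ≈ 367.2 g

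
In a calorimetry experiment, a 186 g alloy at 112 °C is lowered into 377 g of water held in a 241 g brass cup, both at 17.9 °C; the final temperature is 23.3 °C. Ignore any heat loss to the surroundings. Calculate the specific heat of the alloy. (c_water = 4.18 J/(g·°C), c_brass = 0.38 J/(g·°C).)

c ≈ 0.546 J/(g·°C)

Let T be the final temperature. ΣQ_i = 0:
186·c·(23.3 − 112) + 377·4.18·(23.3 − 17.9) + 241·0.38·(23.3 − 17.9) = 0
-16498 c = -9004.2
c = -9004.2/-16498 ≈ 0.5458 J/(g·°C)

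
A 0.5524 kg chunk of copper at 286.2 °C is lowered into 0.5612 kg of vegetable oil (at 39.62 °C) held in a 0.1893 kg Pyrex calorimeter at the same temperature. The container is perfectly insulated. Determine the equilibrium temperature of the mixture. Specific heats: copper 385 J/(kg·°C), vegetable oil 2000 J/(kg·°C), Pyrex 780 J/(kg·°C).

Energy conservation, ΣQ = 0:
0.5524*385*(T − 286.2) + 0.5612*2000*(T − 39.62) + 0.1893*780*(T − 39.62) = 0
1482.7 T = 111187
T = 111187/1482.7 ≈ 74.99 °C

T_f ≈ 75.0 °C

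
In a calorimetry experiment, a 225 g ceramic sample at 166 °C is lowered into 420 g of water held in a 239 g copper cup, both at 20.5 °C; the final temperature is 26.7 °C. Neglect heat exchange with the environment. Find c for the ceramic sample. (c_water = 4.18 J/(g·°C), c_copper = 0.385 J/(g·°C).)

Energy conservation, ΣQ = 0:
225·c·(26.7 − 166) + 420·4.18·(26.7 − 20.5) + 239·0.385·(26.7 − 20.5) = 0
-31343 c = -11455
c = -11455/-31343 ≈ 0.3655 J/(g·°C)

c ≈ 0.365 J/(g·°C)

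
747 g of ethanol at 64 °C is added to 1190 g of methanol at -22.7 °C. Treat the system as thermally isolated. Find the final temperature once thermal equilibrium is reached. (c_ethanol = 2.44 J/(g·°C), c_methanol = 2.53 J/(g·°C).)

T_f ≈ 10.0 °C

Taking heat into each body as positive, Σ m c ΔT = 0:
747*2.44*(T − 64) + 1190*2.53*(T − (-22.7)) = 0
4833.4 T = 48309
T = 48309/4833.4 ≈ 9.99 °C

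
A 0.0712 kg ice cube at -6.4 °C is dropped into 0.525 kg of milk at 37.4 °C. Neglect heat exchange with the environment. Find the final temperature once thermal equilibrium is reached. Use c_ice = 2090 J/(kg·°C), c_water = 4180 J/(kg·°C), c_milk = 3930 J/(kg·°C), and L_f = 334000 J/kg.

T_f ≈ 22.2 °C

Conservation of energy gives ΣQ = 0:
warm ice to 0 °C: 0.0712×2090×(0 − (-6.4)) = 952.37; fusion: m_ice L_f = 0.0712×334000 = 23781; meltwater 0→T: 0.0712×4180×T = 297.62 T; milk cools: 0.525×3930×(T − 37.4) = 2063.2(T − 37.4)
2360.9 T = 77166 − 24733 = 52432
T ≈ 22.21 °C — above 0 °C, consistent with complete melting.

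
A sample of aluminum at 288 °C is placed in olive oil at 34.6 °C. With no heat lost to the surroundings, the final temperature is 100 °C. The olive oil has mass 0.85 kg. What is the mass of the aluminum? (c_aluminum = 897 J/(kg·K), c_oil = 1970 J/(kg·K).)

m ≈ 0.649 kg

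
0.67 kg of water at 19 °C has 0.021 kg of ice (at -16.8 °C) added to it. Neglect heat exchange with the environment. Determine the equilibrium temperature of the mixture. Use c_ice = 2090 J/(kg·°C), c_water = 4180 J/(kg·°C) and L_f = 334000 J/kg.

T_f ≈ 15.7 °C

Energy conservation, ΣQ = 0:
ice -16.8→0 °C: 0.021×2090×16.8 = 737.35; fusion: m_ice L_f = 0.021×334000 = 7014; warm the meltwater: 87.78 T; water: 2800.6(T − 19)
2888.4 T = 53211 − 7751.4 = 45460
T ≈ 15.74 °C (positive, so assuming full melt was valid).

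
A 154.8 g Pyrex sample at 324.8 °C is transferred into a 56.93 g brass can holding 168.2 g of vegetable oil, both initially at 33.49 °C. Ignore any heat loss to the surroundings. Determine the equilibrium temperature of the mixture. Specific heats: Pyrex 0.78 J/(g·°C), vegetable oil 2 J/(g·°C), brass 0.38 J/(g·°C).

T_f ≈ 107.0 °C

Let T be the final temperature. ΣQ_i = 0:
154.8×0.78×(T − 324.8) + 168.2×2×(T − 33.49) + 56.93×0.38×(T − 33.49) = 0
120.74(T − 324.8) + 336.4(T − 33.49) + 21.63(T − 33.49) = 0
(120.74 + 336.4 + 21.63) T = 120.74×324.8 + 336.4×33.49 + 21.63×33.49
T = 51208 / 478.78 = 107 °C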